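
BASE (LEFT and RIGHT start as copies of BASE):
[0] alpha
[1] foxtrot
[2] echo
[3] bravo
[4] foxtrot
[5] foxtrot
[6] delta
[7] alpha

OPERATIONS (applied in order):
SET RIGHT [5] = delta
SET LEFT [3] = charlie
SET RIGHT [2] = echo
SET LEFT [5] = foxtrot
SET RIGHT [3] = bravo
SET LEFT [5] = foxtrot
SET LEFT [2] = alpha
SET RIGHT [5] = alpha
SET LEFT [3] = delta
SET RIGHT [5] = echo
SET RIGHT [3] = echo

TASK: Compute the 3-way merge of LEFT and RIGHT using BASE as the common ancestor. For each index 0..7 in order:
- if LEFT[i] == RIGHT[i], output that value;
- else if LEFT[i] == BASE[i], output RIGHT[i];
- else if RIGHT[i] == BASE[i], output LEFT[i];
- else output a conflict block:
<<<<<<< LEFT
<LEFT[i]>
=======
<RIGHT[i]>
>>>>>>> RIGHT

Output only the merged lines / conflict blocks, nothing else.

Final LEFT:  [alpha, foxtrot, alpha, delta, foxtrot, foxtrot, delta, alpha]
Final RIGHT: [alpha, foxtrot, echo, echo, foxtrot, echo, delta, alpha]
i=0: L=alpha R=alpha -> agree -> alpha
i=1: L=foxtrot R=foxtrot -> agree -> foxtrot
i=2: L=alpha, R=echo=BASE -> take LEFT -> alpha
i=3: BASE=bravo L=delta R=echo all differ -> CONFLICT
i=4: L=foxtrot R=foxtrot -> agree -> foxtrot
i=5: L=foxtrot=BASE, R=echo -> take RIGHT -> echo
i=6: L=delta R=delta -> agree -> delta
i=7: L=alpha R=alpha -> agree -> alpha

Answer: alpha
foxtrot
alpha
<<<<<<< LEFT
delta
=======
echo
>>>>>>> RIGHT
foxtrot
echo
delta
alpha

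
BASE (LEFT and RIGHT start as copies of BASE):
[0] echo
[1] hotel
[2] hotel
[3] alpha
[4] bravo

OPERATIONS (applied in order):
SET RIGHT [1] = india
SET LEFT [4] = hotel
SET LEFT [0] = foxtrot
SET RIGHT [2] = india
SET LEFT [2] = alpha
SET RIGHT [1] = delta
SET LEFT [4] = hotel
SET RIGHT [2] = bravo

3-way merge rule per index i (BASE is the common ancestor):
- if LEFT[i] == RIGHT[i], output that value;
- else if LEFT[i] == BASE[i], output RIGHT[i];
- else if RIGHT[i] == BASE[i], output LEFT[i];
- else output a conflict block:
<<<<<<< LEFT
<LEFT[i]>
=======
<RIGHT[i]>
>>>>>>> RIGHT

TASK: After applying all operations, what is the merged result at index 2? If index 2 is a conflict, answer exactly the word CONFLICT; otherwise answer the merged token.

Answer: CONFLICT

Derivation:
Final LEFT:  [foxtrot, hotel, alpha, alpha, hotel]
Final RIGHT: [echo, delta, bravo, alpha, bravo]
i=0: L=foxtrot, R=echo=BASE -> take LEFT -> foxtrot
i=1: L=hotel=BASE, R=delta -> take RIGHT -> delta
i=2: BASE=hotel L=alpha R=bravo all differ -> CONFLICT
i=3: L=alpha R=alpha -> agree -> alpha
i=4: L=hotel, R=bravo=BASE -> take LEFT -> hotel
Index 2 -> CONFLICT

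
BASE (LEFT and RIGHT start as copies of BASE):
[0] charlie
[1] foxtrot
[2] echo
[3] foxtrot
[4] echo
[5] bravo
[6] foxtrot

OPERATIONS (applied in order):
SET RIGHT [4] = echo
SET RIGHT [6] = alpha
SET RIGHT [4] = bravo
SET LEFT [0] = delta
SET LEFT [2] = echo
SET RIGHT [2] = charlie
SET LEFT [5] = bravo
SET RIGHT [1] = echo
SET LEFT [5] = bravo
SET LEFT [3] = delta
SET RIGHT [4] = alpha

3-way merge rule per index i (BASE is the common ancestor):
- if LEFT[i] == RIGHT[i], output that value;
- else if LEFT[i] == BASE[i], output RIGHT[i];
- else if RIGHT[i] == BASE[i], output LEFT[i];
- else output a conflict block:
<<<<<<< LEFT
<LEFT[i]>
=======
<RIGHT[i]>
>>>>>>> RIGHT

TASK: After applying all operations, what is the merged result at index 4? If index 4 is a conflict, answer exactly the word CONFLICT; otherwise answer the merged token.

Answer: alpha

Derivation:
Final LEFT:  [delta, foxtrot, echo, delta, echo, bravo, foxtrot]
Final RIGHT: [charlie, echo, charlie, foxtrot, alpha, bravo, alpha]
i=0: L=delta, R=charlie=BASE -> take LEFT -> delta
i=1: L=foxtrot=BASE, R=echo -> take RIGHT -> echo
i=2: L=echo=BASE, R=charlie -> take RIGHT -> charlie
i=3: L=delta, R=foxtrot=BASE -> take LEFT -> delta
i=4: L=echo=BASE, R=alpha -> take RIGHT -> alpha
i=5: L=bravo R=bravo -> agree -> bravo
i=6: L=foxtrot=BASE, R=alpha -> take RIGHT -> alpha
Index 4 -> alpha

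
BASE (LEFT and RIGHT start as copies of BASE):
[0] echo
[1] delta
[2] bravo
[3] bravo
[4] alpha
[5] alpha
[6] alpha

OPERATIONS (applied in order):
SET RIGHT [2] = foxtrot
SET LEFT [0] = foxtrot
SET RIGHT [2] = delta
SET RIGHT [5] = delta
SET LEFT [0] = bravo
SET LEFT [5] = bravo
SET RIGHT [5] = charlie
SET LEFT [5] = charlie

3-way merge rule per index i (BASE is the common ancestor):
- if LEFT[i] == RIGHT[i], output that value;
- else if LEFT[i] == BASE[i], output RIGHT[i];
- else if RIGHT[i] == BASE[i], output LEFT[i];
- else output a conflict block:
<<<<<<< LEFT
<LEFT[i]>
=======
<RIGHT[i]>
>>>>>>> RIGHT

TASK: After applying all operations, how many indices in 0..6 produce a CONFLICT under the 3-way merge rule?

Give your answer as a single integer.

Final LEFT:  [bravo, delta, bravo, bravo, alpha, charlie, alpha]
Final RIGHT: [echo, delta, delta, bravo, alpha, charlie, alpha]
i=0: L=bravo, R=echo=BASE -> take LEFT -> bravo
i=1: L=delta R=delta -> agree -> delta
i=2: L=bravo=BASE, R=delta -> take RIGHT -> delta
i=3: L=bravo R=bravo -> agree -> bravo
i=4: L=alpha R=alpha -> agree -> alpha
i=5: L=charlie R=charlie -> agree -> charlie
i=6: L=alpha R=alpha -> agree -> alpha
Conflict count: 0

Answer: 0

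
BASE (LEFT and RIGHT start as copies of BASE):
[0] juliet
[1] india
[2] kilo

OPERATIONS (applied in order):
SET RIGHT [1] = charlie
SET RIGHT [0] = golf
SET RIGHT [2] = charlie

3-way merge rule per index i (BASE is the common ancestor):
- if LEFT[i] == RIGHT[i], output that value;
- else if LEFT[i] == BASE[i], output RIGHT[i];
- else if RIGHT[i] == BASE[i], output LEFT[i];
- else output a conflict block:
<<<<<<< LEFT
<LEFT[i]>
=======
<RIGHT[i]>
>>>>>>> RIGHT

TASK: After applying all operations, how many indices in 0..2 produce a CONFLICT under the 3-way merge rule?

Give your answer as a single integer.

Answer: 0

Derivation:
Final LEFT:  [juliet, india, kilo]
Final RIGHT: [golf, charlie, charlie]
i=0: L=juliet=BASE, R=golf -> take RIGHT -> golf
i=1: L=india=BASE, R=charlie -> take RIGHT -> charlie
i=2: L=kilo=BASE, R=charlie -> take RIGHT -> charlie
Conflict count: 0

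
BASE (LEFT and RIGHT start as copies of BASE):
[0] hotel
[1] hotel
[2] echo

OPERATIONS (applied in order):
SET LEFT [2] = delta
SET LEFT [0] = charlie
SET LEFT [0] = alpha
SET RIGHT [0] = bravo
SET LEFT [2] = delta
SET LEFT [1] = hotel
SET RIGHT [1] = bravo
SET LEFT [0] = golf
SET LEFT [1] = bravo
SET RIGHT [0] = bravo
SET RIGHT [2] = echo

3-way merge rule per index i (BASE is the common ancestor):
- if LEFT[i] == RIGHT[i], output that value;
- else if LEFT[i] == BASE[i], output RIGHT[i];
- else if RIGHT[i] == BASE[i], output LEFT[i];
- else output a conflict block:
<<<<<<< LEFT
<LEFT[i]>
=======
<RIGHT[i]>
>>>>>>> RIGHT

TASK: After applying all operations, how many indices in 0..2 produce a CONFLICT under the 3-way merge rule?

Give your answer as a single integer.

Final LEFT:  [golf, bravo, delta]
Final RIGHT: [bravo, bravo, echo]
i=0: BASE=hotel L=golf R=bravo all differ -> CONFLICT
i=1: L=bravo R=bravo -> agree -> bravo
i=2: L=delta, R=echo=BASE -> take LEFT -> delta
Conflict count: 1

Answer: 1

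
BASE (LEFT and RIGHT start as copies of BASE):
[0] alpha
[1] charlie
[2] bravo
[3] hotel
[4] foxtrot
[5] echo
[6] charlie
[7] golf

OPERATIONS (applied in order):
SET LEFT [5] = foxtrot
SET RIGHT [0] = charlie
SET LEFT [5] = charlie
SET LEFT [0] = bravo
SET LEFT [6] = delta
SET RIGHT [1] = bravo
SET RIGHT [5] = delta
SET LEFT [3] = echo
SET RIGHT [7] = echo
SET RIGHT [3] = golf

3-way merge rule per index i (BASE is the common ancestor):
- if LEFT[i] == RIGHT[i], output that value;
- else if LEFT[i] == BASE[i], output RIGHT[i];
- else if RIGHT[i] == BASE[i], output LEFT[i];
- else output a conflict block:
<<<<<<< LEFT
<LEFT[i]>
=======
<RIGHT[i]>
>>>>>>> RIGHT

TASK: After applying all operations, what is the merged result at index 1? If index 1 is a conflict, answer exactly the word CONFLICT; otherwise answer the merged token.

Final LEFT:  [bravo, charlie, bravo, echo, foxtrot, charlie, delta, golf]
Final RIGHT: [charlie, bravo, bravo, golf, foxtrot, delta, charlie, echo]
i=0: BASE=alpha L=bravo R=charlie all differ -> CONFLICT
i=1: L=charlie=BASE, R=bravo -> take RIGHT -> bravo
i=2: L=bravo R=bravo -> agree -> bravo
i=3: BASE=hotel L=echo R=golf all differ -> CONFLICT
i=4: L=foxtrot R=foxtrot -> agree -> foxtrot
i=5: BASE=echo L=charlie R=delta all differ -> CONFLICT
i=6: L=delta, R=charlie=BASE -> take LEFT -> delta
i=7: L=golf=BASE, R=echo -> take RIGHT -> echo
Index 1 -> bravo

Answer: bravo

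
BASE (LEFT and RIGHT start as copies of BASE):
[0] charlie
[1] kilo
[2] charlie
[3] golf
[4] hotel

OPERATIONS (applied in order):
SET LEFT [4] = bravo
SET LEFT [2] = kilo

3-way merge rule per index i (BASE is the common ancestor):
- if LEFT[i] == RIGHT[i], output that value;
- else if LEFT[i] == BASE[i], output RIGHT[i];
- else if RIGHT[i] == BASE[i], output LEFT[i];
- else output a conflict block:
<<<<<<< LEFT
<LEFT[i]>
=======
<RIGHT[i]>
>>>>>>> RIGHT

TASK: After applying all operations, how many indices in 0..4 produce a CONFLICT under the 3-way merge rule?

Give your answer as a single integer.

Answer: 0

Derivation:
Final LEFT:  [charlie, kilo, kilo, golf, bravo]
Final RIGHT: [charlie, kilo, charlie, golf, hotel]
i=0: L=charlie R=charlie -> agree -> charlie
i=1: L=kilo R=kilo -> agree -> kilo
i=2: L=kilo, R=charlie=BASE -> take LEFT -> kilo
i=3: L=golf R=golf -> agree -> golf
i=4: L=bravo, R=hotel=BASE -> take LEFT -> bravo
Conflict count: 0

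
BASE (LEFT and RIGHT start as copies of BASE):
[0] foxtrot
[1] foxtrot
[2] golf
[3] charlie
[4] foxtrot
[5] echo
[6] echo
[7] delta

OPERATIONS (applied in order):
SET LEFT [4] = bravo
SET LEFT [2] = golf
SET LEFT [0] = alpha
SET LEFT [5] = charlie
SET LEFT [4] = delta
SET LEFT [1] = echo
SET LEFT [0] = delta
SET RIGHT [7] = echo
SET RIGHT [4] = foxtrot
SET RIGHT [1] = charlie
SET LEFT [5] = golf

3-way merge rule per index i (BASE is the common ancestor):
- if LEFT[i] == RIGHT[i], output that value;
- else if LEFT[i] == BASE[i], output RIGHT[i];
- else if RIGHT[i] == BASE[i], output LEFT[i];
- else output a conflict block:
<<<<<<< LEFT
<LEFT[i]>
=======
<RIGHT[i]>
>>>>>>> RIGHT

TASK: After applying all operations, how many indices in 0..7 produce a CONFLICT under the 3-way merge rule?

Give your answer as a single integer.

Final LEFT:  [delta, echo, golf, charlie, delta, golf, echo, delta]
Final RIGHT: [foxtrot, charlie, golf, charlie, foxtrot, echo, echo, echo]
i=0: L=delta, R=foxtrot=BASE -> take LEFT -> delta
i=1: BASE=foxtrot L=echo R=charlie all differ -> CONFLICT
i=2: L=golf R=golf -> agree -> golf
i=3: L=charlie R=charlie -> agree -> charlie
i=4: L=delta, R=foxtrot=BASE -> take LEFT -> delta
i=5: L=golf, R=echo=BASE -> take LEFT -> golf
i=6: L=echo R=echo -> agree -> echo
i=7: L=delta=BASE, R=echo -> take RIGHT -> echo
Conflict count: 1

Answer: 1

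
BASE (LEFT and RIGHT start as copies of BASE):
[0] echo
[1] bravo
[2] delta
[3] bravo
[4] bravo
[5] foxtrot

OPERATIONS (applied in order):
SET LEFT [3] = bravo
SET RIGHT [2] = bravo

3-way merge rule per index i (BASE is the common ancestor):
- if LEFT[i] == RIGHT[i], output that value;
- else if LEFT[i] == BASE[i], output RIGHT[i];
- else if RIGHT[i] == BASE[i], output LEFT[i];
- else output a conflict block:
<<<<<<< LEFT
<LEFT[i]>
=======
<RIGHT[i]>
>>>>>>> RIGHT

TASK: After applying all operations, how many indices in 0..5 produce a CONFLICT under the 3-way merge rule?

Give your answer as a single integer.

Answer: 0

Derivation:
Final LEFT:  [echo, bravo, delta, bravo, bravo, foxtrot]
Final RIGHT: [echo, bravo, bravo, bravo, bravo, foxtrot]
i=0: L=echo R=echo -> agree -> echo
i=1: L=bravo R=bravo -> agree -> bravo
i=2: L=delta=BASE, R=bravo -> take RIGHT -> bravo
i=3: L=bravo R=bravo -> agree -> bravo
i=4: L=bravo R=bravo -> agree -> bravo
i=5: L=foxtrot R=foxtrot -> agree -> foxtrot
Conflict count: 0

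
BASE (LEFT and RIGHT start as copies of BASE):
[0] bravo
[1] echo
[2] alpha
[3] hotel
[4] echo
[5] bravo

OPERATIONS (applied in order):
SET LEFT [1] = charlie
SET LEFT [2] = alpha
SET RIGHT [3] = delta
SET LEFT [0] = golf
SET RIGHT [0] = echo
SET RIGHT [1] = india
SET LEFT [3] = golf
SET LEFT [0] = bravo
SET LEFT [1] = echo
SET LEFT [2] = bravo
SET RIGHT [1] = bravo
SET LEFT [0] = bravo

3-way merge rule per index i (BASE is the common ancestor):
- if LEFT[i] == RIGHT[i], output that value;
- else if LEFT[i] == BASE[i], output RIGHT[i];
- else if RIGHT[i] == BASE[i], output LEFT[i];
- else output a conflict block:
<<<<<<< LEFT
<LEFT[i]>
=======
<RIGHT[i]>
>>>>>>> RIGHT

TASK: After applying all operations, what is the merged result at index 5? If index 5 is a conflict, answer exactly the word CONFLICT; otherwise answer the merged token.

Final LEFT:  [bravo, echo, bravo, golf, echo, bravo]
Final RIGHT: [echo, bravo, alpha, delta, echo, bravo]
i=0: L=bravo=BASE, R=echo -> take RIGHT -> echo
i=1: L=echo=BASE, R=bravo -> take RIGHT -> bravo
i=2: L=bravo, R=alpha=BASE -> take LEFT -> bravo
i=3: BASE=hotel L=golf R=delta all differ -> CONFLICT
i=4: L=echo R=echo -> agree -> echo
i=5: L=bravo R=bravo -> agree -> bravo
Index 5 -> bravo

Answer: bravo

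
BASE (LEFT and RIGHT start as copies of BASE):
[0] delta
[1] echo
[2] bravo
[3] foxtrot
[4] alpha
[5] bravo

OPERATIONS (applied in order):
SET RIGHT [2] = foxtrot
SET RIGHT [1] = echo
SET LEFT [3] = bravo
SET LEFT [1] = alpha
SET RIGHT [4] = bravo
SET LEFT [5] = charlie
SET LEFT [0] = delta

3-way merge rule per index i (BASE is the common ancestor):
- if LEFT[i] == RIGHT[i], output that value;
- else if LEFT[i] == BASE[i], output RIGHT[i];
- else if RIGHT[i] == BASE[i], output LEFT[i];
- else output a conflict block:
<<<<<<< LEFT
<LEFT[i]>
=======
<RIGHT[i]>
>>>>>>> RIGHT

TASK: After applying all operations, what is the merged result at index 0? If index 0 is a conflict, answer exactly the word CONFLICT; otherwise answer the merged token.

Answer: delta

Derivation:
Final LEFT:  [delta, alpha, bravo, bravo, alpha, charlie]
Final RIGHT: [delta, echo, foxtrot, foxtrot, bravo, bravo]
i=0: L=delta R=delta -> agree -> delta
i=1: L=alpha, R=echo=BASE -> take LEFT -> alpha
i=2: L=bravo=BASE, R=foxtrot -> take RIGHT -> foxtrot
i=3: L=bravo, R=foxtrot=BASE -> take LEFT -> bravo
i=4: L=alpha=BASE, R=bravo -> take RIGHT -> bravo
i=5: L=charlie, R=bravo=BASE -> take LEFT -> charlie
Index 0 -> delta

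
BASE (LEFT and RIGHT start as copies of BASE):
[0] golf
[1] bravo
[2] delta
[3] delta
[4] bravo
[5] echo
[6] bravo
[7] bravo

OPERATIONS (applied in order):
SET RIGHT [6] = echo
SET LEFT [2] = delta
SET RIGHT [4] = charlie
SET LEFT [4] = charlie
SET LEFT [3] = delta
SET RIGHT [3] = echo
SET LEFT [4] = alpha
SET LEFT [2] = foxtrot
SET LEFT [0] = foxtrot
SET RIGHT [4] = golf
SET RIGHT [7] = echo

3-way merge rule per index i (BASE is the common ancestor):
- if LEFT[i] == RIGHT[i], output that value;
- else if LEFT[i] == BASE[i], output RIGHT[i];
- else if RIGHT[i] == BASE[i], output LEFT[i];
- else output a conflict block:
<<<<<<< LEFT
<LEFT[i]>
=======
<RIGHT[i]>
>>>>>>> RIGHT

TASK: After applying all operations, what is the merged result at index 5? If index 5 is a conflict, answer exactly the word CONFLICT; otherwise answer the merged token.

Final LEFT:  [foxtrot, bravo, foxtrot, delta, alpha, echo, bravo, bravo]
Final RIGHT: [golf, bravo, delta, echo, golf, echo, echo, echo]
i=0: L=foxtrot, R=golf=BASE -> take LEFT -> foxtrot
i=1: L=bravo R=bravo -> agree -> bravo
i=2: L=foxtrot, R=delta=BASE -> take LEFT -> foxtrot
i=3: L=delta=BASE, R=echo -> take RIGHT -> echo
i=4: BASE=bravo L=alpha R=golf all differ -> CONFLICT
i=5: L=echo R=echo -> agree -> echo
i=6: L=bravo=BASE, R=echo -> take RIGHT -> echo
i=7: L=bravo=BASE, R=echo -> take RIGHT -> echo
Index 5 -> echo

Answer: echo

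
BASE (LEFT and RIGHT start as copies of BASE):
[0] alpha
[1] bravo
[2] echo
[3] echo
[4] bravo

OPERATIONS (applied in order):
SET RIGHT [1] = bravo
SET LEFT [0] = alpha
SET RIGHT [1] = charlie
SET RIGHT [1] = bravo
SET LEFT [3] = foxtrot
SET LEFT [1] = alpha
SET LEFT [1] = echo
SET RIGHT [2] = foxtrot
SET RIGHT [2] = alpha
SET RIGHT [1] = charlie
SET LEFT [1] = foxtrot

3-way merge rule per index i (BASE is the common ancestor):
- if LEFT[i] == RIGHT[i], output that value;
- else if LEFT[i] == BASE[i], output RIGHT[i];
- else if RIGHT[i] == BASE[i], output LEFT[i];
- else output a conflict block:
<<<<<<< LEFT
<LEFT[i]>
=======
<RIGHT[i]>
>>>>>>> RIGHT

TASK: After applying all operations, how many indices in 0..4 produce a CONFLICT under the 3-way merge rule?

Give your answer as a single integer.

Answer: 1

Derivation:
Final LEFT:  [alpha, foxtrot, echo, foxtrot, bravo]
Final RIGHT: [alpha, charlie, alpha, echo, bravo]
i=0: L=alpha R=alpha -> agree -> alpha
i=1: BASE=bravo L=foxtrot R=charlie all differ -> CONFLICT
i=2: L=echo=BASE, R=alpha -> take RIGHT -> alpha
i=3: L=foxtrot, R=echo=BASE -> take LEFT -> foxtrot
i=4: L=bravo R=bravo -> agree -> bravo
Conflict count: 1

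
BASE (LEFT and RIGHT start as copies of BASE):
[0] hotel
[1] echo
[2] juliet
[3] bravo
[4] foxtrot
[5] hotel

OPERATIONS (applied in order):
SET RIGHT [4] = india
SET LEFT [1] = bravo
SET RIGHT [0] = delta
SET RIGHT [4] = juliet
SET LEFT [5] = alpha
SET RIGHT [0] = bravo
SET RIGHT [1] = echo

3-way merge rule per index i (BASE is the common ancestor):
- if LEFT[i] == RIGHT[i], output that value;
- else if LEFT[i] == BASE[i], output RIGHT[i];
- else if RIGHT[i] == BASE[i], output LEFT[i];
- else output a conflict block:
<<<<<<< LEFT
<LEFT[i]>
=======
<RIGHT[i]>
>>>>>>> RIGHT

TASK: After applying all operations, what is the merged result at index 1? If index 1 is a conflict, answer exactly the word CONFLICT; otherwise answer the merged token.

Answer: bravo

Derivation:
Final LEFT:  [hotel, bravo, juliet, bravo, foxtrot, alpha]
Final RIGHT: [bravo, echo, juliet, bravo, juliet, hotel]
i=0: L=hotel=BASE, R=bravo -> take RIGHT -> bravo
i=1: L=bravo, R=echo=BASE -> take LEFT -> bravo
i=2: L=juliet R=juliet -> agree -> juliet
i=3: L=bravo R=bravo -> agree -> bravo
i=4: L=foxtrot=BASE, R=juliet -> take RIGHT -> juliet
i=5: L=alpha, R=hotel=BASE -> take LEFT -> alpha
Index 1 -> bravo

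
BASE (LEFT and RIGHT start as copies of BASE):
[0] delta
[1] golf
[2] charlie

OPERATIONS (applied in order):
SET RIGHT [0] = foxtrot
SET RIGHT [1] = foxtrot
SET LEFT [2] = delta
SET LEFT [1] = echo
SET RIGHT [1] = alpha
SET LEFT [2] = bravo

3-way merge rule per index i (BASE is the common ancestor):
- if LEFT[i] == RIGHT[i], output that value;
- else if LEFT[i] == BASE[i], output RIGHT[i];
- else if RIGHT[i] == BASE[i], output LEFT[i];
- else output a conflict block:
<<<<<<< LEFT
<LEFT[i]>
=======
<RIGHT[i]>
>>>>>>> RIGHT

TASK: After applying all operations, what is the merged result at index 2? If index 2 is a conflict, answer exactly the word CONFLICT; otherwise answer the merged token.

Answer: bravo

Derivation:
Final LEFT:  [delta, echo, bravo]
Final RIGHT: [foxtrot, alpha, charlie]
i=0: L=delta=BASE, R=foxtrot -> take RIGHT -> foxtrot
i=1: BASE=golf L=echo R=alpha all differ -> CONFLICT
i=2: L=bravo, R=charlie=BASE -> take LEFT -> bravo
Index 2 -> bravo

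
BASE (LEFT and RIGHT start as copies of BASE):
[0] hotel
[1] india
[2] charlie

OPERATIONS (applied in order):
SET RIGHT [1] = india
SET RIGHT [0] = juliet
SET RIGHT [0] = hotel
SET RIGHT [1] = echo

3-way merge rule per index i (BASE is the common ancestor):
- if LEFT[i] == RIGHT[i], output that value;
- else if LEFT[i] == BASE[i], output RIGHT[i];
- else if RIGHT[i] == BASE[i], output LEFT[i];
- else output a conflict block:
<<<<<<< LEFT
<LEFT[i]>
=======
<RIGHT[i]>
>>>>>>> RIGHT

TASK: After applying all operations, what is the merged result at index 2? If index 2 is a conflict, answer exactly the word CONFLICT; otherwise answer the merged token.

Final LEFT:  [hotel, india, charlie]
Final RIGHT: [hotel, echo, charlie]
i=0: L=hotel R=hotel -> agree -> hotel
i=1: L=india=BASE, R=echo -> take RIGHT -> echo
i=2: L=charlie R=charlie -> agree -> charlie
Index 2 -> charlie

Answer: charlie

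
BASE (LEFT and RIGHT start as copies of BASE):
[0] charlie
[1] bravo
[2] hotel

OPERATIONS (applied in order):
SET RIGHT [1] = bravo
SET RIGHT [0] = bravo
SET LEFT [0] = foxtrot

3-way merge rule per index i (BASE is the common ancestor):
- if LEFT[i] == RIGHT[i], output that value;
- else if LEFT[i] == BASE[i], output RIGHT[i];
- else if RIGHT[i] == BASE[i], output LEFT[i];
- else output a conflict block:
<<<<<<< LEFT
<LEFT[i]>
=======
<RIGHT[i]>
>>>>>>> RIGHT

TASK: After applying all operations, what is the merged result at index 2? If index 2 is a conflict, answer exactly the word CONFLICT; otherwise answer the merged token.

Final LEFT:  [foxtrot, bravo, hotel]
Final RIGHT: [bravo, bravo, hotel]
i=0: BASE=charlie L=foxtrot R=bravo all differ -> CONFLICT
i=1: L=bravo R=bravo -> agree -> bravo
i=2: L=hotel R=hotel -> agree -> hotel
Index 2 -> hotel

Answer: hotel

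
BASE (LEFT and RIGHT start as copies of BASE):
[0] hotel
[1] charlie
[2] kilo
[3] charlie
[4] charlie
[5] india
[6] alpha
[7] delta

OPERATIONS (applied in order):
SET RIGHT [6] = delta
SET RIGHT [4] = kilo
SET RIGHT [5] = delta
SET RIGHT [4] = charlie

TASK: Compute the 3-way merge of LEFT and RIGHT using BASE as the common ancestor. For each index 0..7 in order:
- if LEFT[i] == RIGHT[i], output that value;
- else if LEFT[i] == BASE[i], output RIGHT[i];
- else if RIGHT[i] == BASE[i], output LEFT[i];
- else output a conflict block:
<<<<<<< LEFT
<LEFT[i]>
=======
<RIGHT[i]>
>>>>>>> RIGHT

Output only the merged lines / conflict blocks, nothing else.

Answer: hotel
charlie
kilo
charlie
charlie
delta
delta
delta

Derivation:
Final LEFT:  [hotel, charlie, kilo, charlie, charlie, india, alpha, delta]
Final RIGHT: [hotel, charlie, kilo, charlie, charlie, delta, delta, delta]
i=0: L=hotel R=hotel -> agree -> hotel
i=1: L=charlie R=charlie -> agree -> charlie
i=2: L=kilo R=kilo -> agree -> kilo
i=3: L=charlie R=charlie -> agree -> charlie
i=4: L=charlie R=charlie -> agree -> charlie
i=5: L=india=BASE, R=delta -> take RIGHT -> delta
i=6: L=alpha=BASE, R=delta -> take RIGHT -> delta
i=7: L=delta R=delta -> agree -> delta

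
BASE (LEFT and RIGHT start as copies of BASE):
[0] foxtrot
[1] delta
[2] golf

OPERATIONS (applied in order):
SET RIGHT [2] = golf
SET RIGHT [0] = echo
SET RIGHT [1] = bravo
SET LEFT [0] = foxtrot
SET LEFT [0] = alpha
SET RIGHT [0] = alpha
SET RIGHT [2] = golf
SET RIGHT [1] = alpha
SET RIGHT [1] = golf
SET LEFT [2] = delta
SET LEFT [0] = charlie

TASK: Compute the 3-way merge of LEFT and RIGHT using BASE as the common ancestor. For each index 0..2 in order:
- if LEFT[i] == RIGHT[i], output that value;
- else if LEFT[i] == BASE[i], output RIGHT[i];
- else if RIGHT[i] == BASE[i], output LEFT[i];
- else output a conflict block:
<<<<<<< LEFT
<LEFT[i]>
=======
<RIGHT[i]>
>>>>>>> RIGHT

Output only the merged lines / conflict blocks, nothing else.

Answer: <<<<<<< LEFT
charlie
=======
alpha
>>>>>>> RIGHT
golf
delta

Derivation:
Final LEFT:  [charlie, delta, delta]
Final RIGHT: [alpha, golf, golf]
i=0: BASE=foxtrot L=charlie R=alpha all differ -> CONFLICT
i=1: L=delta=BASE, R=golf -> take RIGHT -> golf
i=2: L=delta, R=golf=BASE -> take LEFT -> delta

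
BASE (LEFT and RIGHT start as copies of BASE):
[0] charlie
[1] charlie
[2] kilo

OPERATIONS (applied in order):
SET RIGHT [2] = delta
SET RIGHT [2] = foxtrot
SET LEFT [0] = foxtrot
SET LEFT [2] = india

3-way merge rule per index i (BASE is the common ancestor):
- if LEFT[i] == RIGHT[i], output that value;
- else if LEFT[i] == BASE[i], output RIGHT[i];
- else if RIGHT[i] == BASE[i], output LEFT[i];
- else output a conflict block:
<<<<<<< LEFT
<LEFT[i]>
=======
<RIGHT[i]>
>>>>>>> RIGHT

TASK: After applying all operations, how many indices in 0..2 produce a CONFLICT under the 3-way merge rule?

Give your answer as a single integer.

Final LEFT:  [foxtrot, charlie, india]
Final RIGHT: [charlie, charlie, foxtrot]
i=0: L=foxtrot, R=charlie=BASE -> take LEFT -> foxtrot
i=1: L=charlie R=charlie -> agree -> charlie
i=2: BASE=kilo L=india R=foxtrot all differ -> CONFLICT
Conflict count: 1

Answer: 1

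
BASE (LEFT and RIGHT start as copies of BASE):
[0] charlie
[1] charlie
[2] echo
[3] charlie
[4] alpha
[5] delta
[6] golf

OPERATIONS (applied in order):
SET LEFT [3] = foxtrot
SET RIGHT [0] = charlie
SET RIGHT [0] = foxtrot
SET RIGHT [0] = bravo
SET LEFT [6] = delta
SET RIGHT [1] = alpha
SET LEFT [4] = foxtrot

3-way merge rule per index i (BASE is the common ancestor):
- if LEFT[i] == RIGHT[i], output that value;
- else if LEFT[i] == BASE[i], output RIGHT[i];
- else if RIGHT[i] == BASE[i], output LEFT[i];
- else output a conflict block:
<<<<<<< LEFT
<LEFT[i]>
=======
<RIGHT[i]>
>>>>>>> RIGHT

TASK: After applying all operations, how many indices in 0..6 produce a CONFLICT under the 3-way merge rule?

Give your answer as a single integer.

Final LEFT:  [charlie, charlie, echo, foxtrot, foxtrot, delta, delta]
Final RIGHT: [bravo, alpha, echo, charlie, alpha, delta, golf]
i=0: L=charlie=BASE, R=bravo -> take RIGHT -> bravo
i=1: L=charlie=BASE, R=alpha -> take RIGHT -> alpha
i=2: L=echo R=echo -> agree -> echo
i=3: L=foxtrot, R=charlie=BASE -> take LEFT -> foxtrot
i=4: L=foxtrot, R=alpha=BASE -> take LEFT -> foxtrot
i=5: L=delta R=delta -> agree -> delta
i=6: L=delta, R=golf=BASE -> take LEFT -> delta
Conflict count: 0

Answer: 0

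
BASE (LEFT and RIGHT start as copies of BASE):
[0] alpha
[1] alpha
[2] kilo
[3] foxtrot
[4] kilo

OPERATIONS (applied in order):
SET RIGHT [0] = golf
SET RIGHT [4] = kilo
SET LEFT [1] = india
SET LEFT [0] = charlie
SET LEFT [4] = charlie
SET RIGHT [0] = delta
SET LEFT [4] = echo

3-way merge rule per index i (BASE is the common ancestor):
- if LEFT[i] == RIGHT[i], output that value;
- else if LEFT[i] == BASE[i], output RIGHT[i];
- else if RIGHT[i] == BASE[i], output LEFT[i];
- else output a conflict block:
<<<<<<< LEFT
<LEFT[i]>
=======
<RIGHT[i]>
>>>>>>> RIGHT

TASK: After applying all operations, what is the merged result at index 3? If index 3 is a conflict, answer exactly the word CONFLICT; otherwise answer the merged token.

Answer: foxtrot

Derivation:
Final LEFT:  [charlie, india, kilo, foxtrot, echo]
Final RIGHT: [delta, alpha, kilo, foxtrot, kilo]
i=0: BASE=alpha L=charlie R=delta all differ -> CONFLICT
i=1: L=india, R=alpha=BASE -> take LEFT -> india
i=2: L=kilo R=kilo -> agree -> kilo
i=3: L=foxtrot R=foxtrot -> agree -> foxtrot
i=4: L=echo, R=kilo=BASE -> take LEFT -> echo
Index 3 -> foxtrot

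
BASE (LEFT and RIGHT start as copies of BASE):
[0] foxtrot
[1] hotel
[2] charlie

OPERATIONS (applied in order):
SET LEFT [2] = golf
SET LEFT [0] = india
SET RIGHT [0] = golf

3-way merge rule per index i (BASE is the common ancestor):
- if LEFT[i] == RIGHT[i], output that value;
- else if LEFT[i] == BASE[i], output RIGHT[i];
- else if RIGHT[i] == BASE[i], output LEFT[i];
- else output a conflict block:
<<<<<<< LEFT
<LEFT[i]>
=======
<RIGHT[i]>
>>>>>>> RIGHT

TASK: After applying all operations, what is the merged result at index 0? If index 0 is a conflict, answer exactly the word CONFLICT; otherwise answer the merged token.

Answer: CONFLICT

Derivation:
Final LEFT:  [india, hotel, golf]
Final RIGHT: [golf, hotel, charlie]
i=0: BASE=foxtrot L=india R=golf all differ -> CONFLICT
i=1: L=hotel R=hotel -> agree -> hotel
i=2: L=golf, R=charlie=BASE -> take LEFT -> golf
Index 0 -> CONFLICT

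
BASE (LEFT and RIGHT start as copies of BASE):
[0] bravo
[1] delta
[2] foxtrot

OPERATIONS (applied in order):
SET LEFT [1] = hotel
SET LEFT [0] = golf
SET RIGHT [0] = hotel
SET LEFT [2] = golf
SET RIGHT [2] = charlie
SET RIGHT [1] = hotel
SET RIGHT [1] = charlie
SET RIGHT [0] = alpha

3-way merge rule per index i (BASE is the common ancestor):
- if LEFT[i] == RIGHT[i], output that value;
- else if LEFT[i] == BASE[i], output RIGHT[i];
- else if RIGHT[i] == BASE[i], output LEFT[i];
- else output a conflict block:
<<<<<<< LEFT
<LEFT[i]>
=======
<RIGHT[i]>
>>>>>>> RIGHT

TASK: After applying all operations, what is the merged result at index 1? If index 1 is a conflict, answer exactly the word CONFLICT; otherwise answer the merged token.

Answer: CONFLICT

Derivation:
Final LEFT:  [golf, hotel, golf]
Final RIGHT: [alpha, charlie, charlie]
i=0: BASE=bravo L=golf R=alpha all differ -> CONFLICT
i=1: BASE=delta L=hotel R=charlie all differ -> CONFLICT
i=2: BASE=foxtrot L=golf R=charlie all differ -> CONFLICT
Index 1 -> CONFLICT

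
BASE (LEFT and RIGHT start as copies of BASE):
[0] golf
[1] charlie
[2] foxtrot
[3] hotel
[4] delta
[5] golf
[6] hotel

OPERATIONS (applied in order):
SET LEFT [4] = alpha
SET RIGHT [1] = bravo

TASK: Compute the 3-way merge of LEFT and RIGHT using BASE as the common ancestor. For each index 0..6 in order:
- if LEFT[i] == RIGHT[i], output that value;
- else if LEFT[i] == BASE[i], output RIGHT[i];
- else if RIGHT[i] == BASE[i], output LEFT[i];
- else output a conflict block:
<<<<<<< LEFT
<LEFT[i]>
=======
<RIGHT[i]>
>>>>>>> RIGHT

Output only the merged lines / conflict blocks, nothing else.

Final LEFT:  [golf, charlie, foxtrot, hotel, alpha, golf, hotel]
Final RIGHT: [golf, bravo, foxtrot, hotel, delta, golf, hotel]
i=0: L=golf R=golf -> agree -> golf
i=1: L=charlie=BASE, R=bravo -> take RIGHT -> bravo
i=2: L=foxtrot R=foxtrot -> agree -> foxtrot
i=3: L=hotel R=hotel -> agree -> hotel
i=4: L=alpha, R=delta=BASE -> take LEFT -> alpha
i=5: L=golf R=golf -> agree -> golf
i=6: L=hotel R=hotel -> agree -> hotel

Answer: golf
bravo
foxtrot
hotel
alpha
golf
hotel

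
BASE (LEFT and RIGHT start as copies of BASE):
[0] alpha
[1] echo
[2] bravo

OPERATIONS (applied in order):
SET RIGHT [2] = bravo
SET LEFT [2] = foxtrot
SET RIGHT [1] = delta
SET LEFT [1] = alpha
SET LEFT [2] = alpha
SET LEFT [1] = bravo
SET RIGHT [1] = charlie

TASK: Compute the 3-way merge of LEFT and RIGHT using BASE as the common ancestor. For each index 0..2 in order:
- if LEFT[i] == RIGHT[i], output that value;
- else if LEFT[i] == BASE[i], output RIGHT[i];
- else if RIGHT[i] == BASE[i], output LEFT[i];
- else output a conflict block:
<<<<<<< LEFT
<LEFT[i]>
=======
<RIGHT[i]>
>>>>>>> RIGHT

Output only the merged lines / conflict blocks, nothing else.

Final LEFT:  [alpha, bravo, alpha]
Final RIGHT: [alpha, charlie, bravo]
i=0: L=alpha R=alpha -> agree -> alpha
i=1: BASE=echo L=bravo R=charlie all differ -> CONFLICT
i=2: L=alpha, R=bravo=BASE -> take LEFT -> alpha

Answer: alpha
<<<<<<< LEFT
bravo
=======
charlie
>>>>>>> RIGHT
alpha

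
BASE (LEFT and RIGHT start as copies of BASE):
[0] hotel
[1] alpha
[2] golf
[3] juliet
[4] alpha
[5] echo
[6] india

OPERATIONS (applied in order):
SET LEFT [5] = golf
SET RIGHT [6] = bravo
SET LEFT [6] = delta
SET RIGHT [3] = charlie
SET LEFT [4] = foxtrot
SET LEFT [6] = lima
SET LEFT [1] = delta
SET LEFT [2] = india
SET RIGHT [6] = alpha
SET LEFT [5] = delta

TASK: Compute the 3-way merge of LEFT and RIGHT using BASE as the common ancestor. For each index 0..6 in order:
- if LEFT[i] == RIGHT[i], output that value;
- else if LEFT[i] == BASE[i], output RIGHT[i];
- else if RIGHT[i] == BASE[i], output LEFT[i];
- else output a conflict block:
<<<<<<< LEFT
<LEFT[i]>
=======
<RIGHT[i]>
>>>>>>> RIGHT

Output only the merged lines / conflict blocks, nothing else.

Final LEFT:  [hotel, delta, india, juliet, foxtrot, delta, lima]
Final RIGHT: [hotel, alpha, golf, charlie, alpha, echo, alpha]
i=0: L=hotel R=hotel -> agree -> hotel
i=1: L=delta, R=alpha=BASE -> take LEFT -> delta
i=2: L=india, R=golf=BASE -> take LEFT -> india
i=3: L=juliet=BASE, R=charlie -> take RIGHT -> charlie
i=4: L=foxtrot, R=alpha=BASE -> take LEFT -> foxtrot
i=5: L=delta, R=echo=BASE -> take LEFT -> delta
i=6: BASE=india L=lima R=alpha all differ -> CONFLICT

Answer: hotel
delta
india
charlie
foxtrot
delta
<<<<<<< LEFT
lima
=======
alpha
>>>>>>> RIGHT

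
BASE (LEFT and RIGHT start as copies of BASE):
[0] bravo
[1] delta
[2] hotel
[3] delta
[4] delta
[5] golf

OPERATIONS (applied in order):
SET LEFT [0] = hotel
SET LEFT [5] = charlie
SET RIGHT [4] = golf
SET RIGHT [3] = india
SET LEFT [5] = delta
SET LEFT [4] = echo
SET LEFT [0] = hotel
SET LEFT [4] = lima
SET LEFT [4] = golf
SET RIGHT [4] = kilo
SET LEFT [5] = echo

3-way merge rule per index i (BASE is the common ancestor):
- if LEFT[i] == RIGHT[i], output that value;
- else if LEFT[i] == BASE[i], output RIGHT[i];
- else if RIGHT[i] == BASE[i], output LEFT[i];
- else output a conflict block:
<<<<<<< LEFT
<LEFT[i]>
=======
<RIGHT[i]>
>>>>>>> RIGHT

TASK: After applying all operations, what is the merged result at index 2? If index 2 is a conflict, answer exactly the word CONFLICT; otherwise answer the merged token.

Final LEFT:  [hotel, delta, hotel, delta, golf, echo]
Final RIGHT: [bravo, delta, hotel, india, kilo, golf]
i=0: L=hotel, R=bravo=BASE -> take LEFT -> hotel
i=1: L=delta R=delta -> agree -> delta
i=2: L=hotel R=hotel -> agree -> hotel
i=3: L=delta=BASE, R=india -> take RIGHT -> india
i=4: BASE=delta L=golf R=kilo all differ -> CONFLICT
i=5: L=echo, R=golf=BASE -> take LEFT -> echo
Index 2 -> hotel

Answer: hotel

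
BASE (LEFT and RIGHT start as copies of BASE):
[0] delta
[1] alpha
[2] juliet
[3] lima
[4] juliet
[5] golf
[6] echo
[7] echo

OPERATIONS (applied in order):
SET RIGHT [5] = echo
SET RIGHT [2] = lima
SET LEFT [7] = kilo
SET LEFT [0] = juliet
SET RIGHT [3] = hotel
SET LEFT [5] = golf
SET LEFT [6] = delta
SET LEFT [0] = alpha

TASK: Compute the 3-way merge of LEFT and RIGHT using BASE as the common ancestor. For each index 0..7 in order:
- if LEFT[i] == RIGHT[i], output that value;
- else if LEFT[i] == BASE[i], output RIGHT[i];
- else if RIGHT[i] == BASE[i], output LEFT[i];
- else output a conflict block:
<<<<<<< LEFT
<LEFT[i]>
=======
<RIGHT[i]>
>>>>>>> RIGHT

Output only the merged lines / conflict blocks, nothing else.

Answer: alpha
alpha
lima
hotel
juliet
echo
delta
kilo

Derivation:
Final LEFT:  [alpha, alpha, juliet, lima, juliet, golf, delta, kilo]
Final RIGHT: [delta, alpha, lima, hotel, juliet, echo, echo, echo]
i=0: L=alpha, R=delta=BASE -> take LEFT -> alpha
i=1: L=alpha R=alpha -> agree -> alpha
i=2: L=juliet=BASE, R=lima -> take RIGHT -> lima
i=3: L=lima=BASE, R=hotel -> take RIGHT -> hotel
i=4: L=juliet R=juliet -> agree -> juliet
i=5: L=golf=BASE, R=echo -> take RIGHT -> echo
i=6: L=delta, R=echo=BASE -> take LEFT -> delta
i=7: L=kilo, R=echo=BASE -> take LEFT -> kilo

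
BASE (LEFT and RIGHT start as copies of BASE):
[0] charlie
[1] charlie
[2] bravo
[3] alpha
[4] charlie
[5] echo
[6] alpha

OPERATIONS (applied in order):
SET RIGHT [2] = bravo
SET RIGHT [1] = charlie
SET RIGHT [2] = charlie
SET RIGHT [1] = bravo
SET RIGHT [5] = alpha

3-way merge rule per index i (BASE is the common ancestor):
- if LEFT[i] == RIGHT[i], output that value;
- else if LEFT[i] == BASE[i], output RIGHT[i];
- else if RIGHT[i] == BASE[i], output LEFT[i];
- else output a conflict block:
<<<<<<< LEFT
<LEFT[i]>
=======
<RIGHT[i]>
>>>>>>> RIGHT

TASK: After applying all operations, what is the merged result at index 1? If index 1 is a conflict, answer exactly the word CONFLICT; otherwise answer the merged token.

Answer: bravo

Derivation:
Final LEFT:  [charlie, charlie, bravo, alpha, charlie, echo, alpha]
Final RIGHT: [charlie, bravo, charlie, alpha, charlie, alpha, alpha]
i=0: L=charlie R=charlie -> agree -> charlie
i=1: L=charlie=BASE, R=bravo -> take RIGHT -> bravo
i=2: L=bravo=BASE, R=charlie -> take RIGHT -> charlie
i=3: L=alpha R=alpha -> agree -> alpha
i=4: L=charlie R=charlie -> agree -> charlie
i=5: L=echo=BASE, R=alpha -> take RIGHT -> alpha
i=6: L=alpha R=alpha -> agree -> alpha
Index 1 -> bravo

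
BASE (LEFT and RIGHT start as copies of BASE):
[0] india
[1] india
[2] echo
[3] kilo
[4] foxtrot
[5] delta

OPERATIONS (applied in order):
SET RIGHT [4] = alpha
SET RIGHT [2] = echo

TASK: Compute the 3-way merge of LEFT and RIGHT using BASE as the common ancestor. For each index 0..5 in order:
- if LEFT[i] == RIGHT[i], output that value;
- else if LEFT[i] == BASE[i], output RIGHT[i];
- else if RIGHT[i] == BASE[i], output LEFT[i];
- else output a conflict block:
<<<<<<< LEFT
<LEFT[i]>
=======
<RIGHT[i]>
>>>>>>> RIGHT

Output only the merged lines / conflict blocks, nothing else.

Final LEFT:  [india, india, echo, kilo, foxtrot, delta]
Final RIGHT: [india, india, echo, kilo, alpha, delta]
i=0: L=india R=india -> agree -> india
i=1: L=india R=india -> agree -> india
i=2: L=echo R=echo -> agree -> echo
i=3: L=kilo R=kilo -> agree -> kilo
i=4: L=foxtrot=BASE, R=alpha -> take RIGHT -> alpha
i=5: L=delta R=delta -> agree -> delta

Answer: india
india
echo
kilo
alpha
delta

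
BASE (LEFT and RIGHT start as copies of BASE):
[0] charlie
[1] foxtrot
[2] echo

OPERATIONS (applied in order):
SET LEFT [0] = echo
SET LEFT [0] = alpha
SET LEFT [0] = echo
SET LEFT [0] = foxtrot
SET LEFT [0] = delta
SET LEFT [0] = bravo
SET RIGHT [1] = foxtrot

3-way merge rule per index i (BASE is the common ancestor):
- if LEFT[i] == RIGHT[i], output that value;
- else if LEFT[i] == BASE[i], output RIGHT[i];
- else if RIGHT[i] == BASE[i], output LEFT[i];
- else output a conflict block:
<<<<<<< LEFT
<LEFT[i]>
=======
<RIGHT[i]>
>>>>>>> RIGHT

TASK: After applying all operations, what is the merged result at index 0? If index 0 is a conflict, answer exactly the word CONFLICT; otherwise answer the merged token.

Answer: bravo

Derivation:
Final LEFT:  [bravo, foxtrot, echo]
Final RIGHT: [charlie, foxtrot, echo]
i=0: L=bravo, R=charlie=BASE -> take LEFT -> bravo
i=1: L=foxtrot R=foxtrot -> agree -> foxtrot
i=2: L=echo R=echo -> agree -> echo
Index 0 -> bravo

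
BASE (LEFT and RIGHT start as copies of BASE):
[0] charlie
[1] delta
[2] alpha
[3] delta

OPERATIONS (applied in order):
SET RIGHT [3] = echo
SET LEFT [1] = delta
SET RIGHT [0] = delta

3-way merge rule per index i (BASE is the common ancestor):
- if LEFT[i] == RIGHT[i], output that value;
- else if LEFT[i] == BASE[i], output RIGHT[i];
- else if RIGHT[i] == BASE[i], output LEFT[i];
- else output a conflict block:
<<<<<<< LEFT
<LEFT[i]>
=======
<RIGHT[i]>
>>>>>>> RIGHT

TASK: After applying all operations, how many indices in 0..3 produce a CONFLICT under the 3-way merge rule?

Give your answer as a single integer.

Final LEFT:  [charlie, delta, alpha, delta]
Final RIGHT: [delta, delta, alpha, echo]
i=0: L=charlie=BASE, R=delta -> take RIGHT -> delta
i=1: L=delta R=delta -> agree -> delta
i=2: L=alpha R=alpha -> agree -> alpha
i=3: L=delta=BASE, R=echo -> take RIGHT -> echo
Conflict count: 0

Answer: 0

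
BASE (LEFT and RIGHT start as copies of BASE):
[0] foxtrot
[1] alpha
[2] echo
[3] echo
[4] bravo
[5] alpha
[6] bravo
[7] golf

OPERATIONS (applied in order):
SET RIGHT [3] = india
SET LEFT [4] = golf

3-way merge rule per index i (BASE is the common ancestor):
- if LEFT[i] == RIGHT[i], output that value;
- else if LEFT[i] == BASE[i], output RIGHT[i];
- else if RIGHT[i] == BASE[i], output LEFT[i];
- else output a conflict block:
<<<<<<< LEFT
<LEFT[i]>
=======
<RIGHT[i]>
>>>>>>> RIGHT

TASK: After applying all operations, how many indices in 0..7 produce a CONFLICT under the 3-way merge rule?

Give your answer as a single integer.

Answer: 0

Derivation:
Final LEFT:  [foxtrot, alpha, echo, echo, golf, alpha, bravo, golf]
Final RIGHT: [foxtrot, alpha, echo, india, bravo, alpha, bravo, golf]
i=0: L=foxtrot R=foxtrot -> agree -> foxtrot
i=1: L=alpha R=alpha -> agree -> alpha
i=2: L=echo R=echo -> agree -> echo
i=3: L=echo=BASE, R=india -> take RIGHT -> india
i=4: L=golf, R=bravo=BASE -> take LEFT -> golf
i=5: L=alpha R=alpha -> agree -> alpha
i=6: L=bravo R=bravo -> agree -> bravo
i=7: L=golf R=golf -> agree -> golf
Conflict count: 0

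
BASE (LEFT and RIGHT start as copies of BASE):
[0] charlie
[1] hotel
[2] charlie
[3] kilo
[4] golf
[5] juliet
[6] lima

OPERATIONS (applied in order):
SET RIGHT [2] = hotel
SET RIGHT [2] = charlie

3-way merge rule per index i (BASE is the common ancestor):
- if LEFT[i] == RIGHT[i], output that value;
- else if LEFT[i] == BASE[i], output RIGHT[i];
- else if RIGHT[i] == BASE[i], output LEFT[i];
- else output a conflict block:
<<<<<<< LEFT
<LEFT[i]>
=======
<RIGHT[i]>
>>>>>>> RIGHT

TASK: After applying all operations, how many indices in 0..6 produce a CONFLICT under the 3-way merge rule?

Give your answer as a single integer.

Answer: 0

Derivation:
Final LEFT:  [charlie, hotel, charlie, kilo, golf, juliet, lima]
Final RIGHT: [charlie, hotel, charlie, kilo, golf, juliet, lima]
i=0: L=charlie R=charlie -> agree -> charlie
i=1: L=hotel R=hotel -> agree -> hotel
i=2: L=charlie R=charlie -> agree -> charlie
i=3: L=kilo R=kilo -> agree -> kilo
i=4: L=golf R=golf -> agree -> golf
i=5: L=juliet R=juliet -> agree -> juliet
i=6: L=lima R=lima -> agree -> lima
Conflict count: 0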